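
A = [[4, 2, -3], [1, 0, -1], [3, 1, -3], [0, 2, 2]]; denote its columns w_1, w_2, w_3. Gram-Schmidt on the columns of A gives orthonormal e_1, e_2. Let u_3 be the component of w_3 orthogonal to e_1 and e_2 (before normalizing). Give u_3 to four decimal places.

u_3 = (0.0796, 0.2655, -0.1947, 0.0177)

w_1 = (4, 1, 3, 0); ‖w_1‖ = 5.0990, so e_1 = (0.7845, 0.1961, 0.5883, 0.0000).
e_1·w_2 = 0.7845·2 + 0.1961·0 + 0.5883·1 + 0.0000·2 = 2.1573.
u_2 = w_2 − 2.1573·e_1 = (0.3077, -0.4231, -0.2692, 2.0000).
‖u_2‖ = 2.0847, so e_2 = (0.1476, -0.2029, -0.1291, 0.9594).
e_1·w_3 = 0.7845·(-3) + 0.1961·(-1) + 0.5883·(-3) + 0.0000·2 = -4.3146; e_2·w_3 = 0.1476·(-3) + (-0.2029)·(-1) + (-0.1291)·(-3) + 0.9594·2 = 2.0663.
u_3 = w_3 + 4.3146·e_1 − 2.0663·e_2 = (0.0796, 0.2655, -0.1947, 0.0177).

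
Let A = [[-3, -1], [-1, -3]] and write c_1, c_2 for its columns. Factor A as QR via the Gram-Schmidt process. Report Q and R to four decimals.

Q = [[-0.9487, 0.3162], [-0.3162, -0.9487]], R = [[3.1623, 1.8974], [0.0000, 2.5298]]

e_1 = c_1/‖c_1‖ = (-3, -1)/3.1623 = (-0.9487, -0.3162).
r_{12} = e_1·c_2 = 1.8974.
u_2 = c_2 − 1.8974·e_1 = (0.8000, -2.4000).
‖u_2‖ = 2.5298, so e_2 = (0.3162, -0.9487).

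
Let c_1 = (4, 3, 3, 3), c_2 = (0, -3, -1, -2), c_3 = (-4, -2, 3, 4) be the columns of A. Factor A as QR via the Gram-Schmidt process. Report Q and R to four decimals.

q_1 = c_1/‖c_1‖ = (4, 3, 3, 3)/6.5574 = (0.6100, 0.4575, 0.4575, 0.4575).
r_{12} = q_1·c_2 = -2.7450.
u_2 = c_2 + 2.7450·q_1 = (1.6744, -1.7442, 0.2558, -0.7442).
‖u_2‖ = 2.5427, so q_2 = (0.6585, -0.6860, 0.1006, -0.2927).
r_{13} = q_1·c_3 = -0.1525; r_{23} = q_2·c_3 = -2.1311.
u_3 = c_3 + 0.1525·q_1 + 2.1311·q_2 = (-2.5036, -3.3921, 3.2842, 3.4460).
‖u_3‖ = 6.3589, so q_3 = (-0.3937, -0.5334, 0.5165, 0.5419).

Q = [[0.6100, 0.6585, -0.3937], [0.4575, -0.6860, -0.5334], [0.4575, 0.1006, 0.5165], [0.4575, -0.2927, 0.5419]], R = [[6.5574, -2.7450, -0.1525], [0.0000, 2.5427, -2.1311], [0.0000, 0.0000, 6.3589]]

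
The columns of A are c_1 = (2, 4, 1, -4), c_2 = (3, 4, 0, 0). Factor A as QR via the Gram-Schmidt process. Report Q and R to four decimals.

e_1 = c_1/‖c_1‖ = (2, 4, 1, -4)/6.0828 = (0.3288, 0.6576, 0.1644, -0.6576).
r_{12} = e_1·c_2 = 3.6168.
u_2 = c_2 − 3.6168·e_1 = (1.8108, 1.6216, -0.5946, 2.3784).
‖u_2‖ = 3.4524, so e_2 = (0.5245, 0.4697, -0.1722, 0.6889).

Q = [[0.3288, 0.5245], [0.6576, 0.4697], [0.1644, -0.1722], [-0.6576, 0.6889]], R = [[6.0828, 3.6168], [0.0000, 3.4524]]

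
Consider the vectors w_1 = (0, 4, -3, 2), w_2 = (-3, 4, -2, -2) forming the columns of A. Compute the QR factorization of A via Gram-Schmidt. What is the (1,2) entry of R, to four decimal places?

w_1 = (0, 4, -3, 2); ‖w_1‖ = 5.3852, so e_1 = (0.0000, 0.7428, -0.5571, 0.3714).
r_{12} = e_1·w_2 = 3.3425.

r_{12} = 3.3425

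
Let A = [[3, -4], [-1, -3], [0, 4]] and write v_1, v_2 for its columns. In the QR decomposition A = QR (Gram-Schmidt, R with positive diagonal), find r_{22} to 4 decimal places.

v_1 = (3, -1, 0); ‖v_1‖ = 3.1623, so e_1 = (0.9487, -0.3162, 0.0000).
e_1·v_2 = 0.9487·(-4) + (-0.3162)·(-3) + 0.0000·4 = -2.8460.
u_2 = v_2 + 2.8460·e_1 = (-1.3000, -3.9000, 4.0000).
r_{22} = ‖u_2‖ = 5.7359.

r_{22} = 5.7359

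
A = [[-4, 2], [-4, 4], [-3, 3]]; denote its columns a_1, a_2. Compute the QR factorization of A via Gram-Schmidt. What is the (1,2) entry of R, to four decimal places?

q_1 = a_1/‖a_1‖ = (-4, -4, -3)/6.4031 = (-0.6247, -0.6247, -0.4685).
r_{12} = q_1·a_2 = -5.1537.

r_{12} = -5.1537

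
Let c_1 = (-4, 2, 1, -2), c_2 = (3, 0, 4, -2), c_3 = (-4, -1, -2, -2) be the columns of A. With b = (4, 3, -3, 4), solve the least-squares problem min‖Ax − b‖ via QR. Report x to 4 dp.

q_1 = c_1/‖c_1‖ = (-4, 2, 1, -2)/5.0000 = (-0.8000, 0.4000, 0.2000, -0.4000).
r_{12} = q_1·c_2 = -0.8000.
u_2 = c_2 + 0.8000·q_1 = (2.3600, 0.3200, 4.1600, -2.3200).
‖u_2‖ = 5.3254, so q_2 = (0.4432, 0.0601, 0.7812, -0.4356).
r_{13} = q_1·c_3 = 3.2000; r_{23} = q_2·c_3 = -2.5237.
u_3 = c_3 − 3.2000·q_1 + 2.5237·q_2 = (-0.3216, -2.1283, -0.6685, -1.8195).
‖u_3‖ = 2.8967, so q_3 = (-0.1110, -0.7348, -0.2308, -0.6281).
Qᵀb = (-4.2000, -2.1332, -4.4684).
Back-substitute: x_3 = -4.4684/2.8967 = -1.5426.
x_2 = (-2.1332 + 2.5237·(-1.5426))/5.3254 = -1.1316.
x_1 = (-4.2000 + 0.8000·(-1.1316) − 3.2000·(-1.5426))/5.0000 = -0.0338.

x = (-0.0338, -1.1316, -1.5426)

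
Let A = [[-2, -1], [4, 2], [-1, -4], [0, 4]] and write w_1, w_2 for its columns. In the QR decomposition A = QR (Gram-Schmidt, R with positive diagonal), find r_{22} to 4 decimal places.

r_{22} = 5.2599

w_1 = (-2, 4, -1, 0); ‖w_1‖ = 4.5826, so e_1 = (-0.4364, 0.8729, -0.2182, 0.0000).
e_1·w_2 = (-0.4364)·(-1) + 0.8729·2 + (-0.2182)·(-4) + 0.0000·4 = 3.0551.
u_2 = w_2 − 3.0551·e_1 = (0.3333, -0.6667, -3.3333, 4.0000).
r_{22} = ‖u_2‖ = 5.2599.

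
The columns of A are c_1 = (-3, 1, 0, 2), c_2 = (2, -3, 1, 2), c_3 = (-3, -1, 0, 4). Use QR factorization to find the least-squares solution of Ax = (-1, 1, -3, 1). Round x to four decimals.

e_1 = c_1/‖c_1‖ = (-3, 1, 0, 2)/3.7417 = (-0.8018, 0.2673, 0.0000, 0.5345).
r_{12} = e_1·c_2 = -1.3363.
u_2 = c_2 + 1.3363·e_1 = (0.9286, -2.6429, 1.0000, 2.7143).
‖u_2‖ = 4.0267, so e_2 = (0.2306, -0.6563, 0.2483, 0.6741).
r_{13} = e_1·c_3 = 4.2762; r_{23} = e_2·c_3 = 2.6608.
u_3 = c_3 − 4.2762·e_1 − 2.6608·e_2 = (-0.1850, -0.3965, -0.6608, -0.0793).
‖u_3‖ = 0.7965, so e_3 = (-0.2323, -0.4978, -0.8297, -0.0996).
Qᵀb = (1.6036, -0.9579, 2.1239).
Back-substitute: x_3 = 2.1239/0.7965 = 2.6667.
x_2 = (-0.9579 − 2.6608·2.6667)/4.0267 = -2.0000.
x_1 = (1.6036 + 1.3363·(-2.0000) − 4.2762·2.6667)/3.7417 = -3.3333.

x = (-3.3333, -2.0000, 2.6667)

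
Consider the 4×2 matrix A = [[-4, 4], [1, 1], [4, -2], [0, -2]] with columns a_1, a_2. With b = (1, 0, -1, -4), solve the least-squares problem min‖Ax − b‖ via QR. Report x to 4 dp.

a_1 = (-4, 1, 4, 0); ‖a_1‖ = 5.7446, so e_1 = (-0.6963, 0.1741, 0.6963, 0.0000).
e_1·a_2 = (-0.6963)·4 + 0.1741·1 + 0.6963·(-2) + 0.0000·(-2) = -4.0038.
u_2 = a_2 + 4.0038·e_1 = (1.2121, 1.6970, 0.7879, -2.0000).
‖u_2‖ = 2.9949, so e_2 = (0.4047, 0.5666, 0.2631, -0.6678).
Qᵀb = (-1.3926, 2.8128).
Back-substitute: x_2 = 2.8128/2.9949 = 0.9392.
x_1 = (-1.3926 + 4.0038·0.9392)/5.7446 = 0.4122.

x = (0.4122, 0.9392)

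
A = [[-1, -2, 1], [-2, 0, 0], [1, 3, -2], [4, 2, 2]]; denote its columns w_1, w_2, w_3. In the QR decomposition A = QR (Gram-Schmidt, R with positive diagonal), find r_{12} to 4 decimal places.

r_{12} = 2.7716

w_1 = (-1, -2, 1, 4); ‖w_1‖ = 4.6904, so q_1 = (-0.2132, -0.4264, 0.2132, 0.8528).
r_{12} = q_1·w_2 = 2.7716.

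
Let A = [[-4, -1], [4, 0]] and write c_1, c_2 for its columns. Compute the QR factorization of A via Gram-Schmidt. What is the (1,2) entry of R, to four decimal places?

q_1 = c_1/‖c_1‖ = (-4, 4)/5.6569 = (-0.7071, 0.7071).
r_{12} = q_1·c_2 = 0.7071.

r_{12} = 0.7071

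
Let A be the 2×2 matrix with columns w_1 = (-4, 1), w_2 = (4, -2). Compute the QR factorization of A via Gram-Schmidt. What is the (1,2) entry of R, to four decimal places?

r_{12} = -4.3656

w_1 = (-4, 1); ‖w_1‖ = 4.1231, so q_1 = (-0.9701, 0.2425).
r_{12} = q_1·w_2 = -4.3656.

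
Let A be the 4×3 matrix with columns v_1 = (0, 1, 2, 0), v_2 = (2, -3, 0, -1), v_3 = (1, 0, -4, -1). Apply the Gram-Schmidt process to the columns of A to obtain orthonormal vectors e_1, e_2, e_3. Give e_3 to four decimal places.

v_1 = (0, 1, 2, 0); ‖v_1‖ = 2.2361, so e_1 = (0.0000, 0.4472, 0.8944, 0.0000).
e_1·v_2 = 0.0000·2 + 0.4472·(-3) + 0.8944·0 + 0.0000·(-1) = -1.3416.
u_2 = v_2 + 1.3416·e_1 = (2.0000, -2.4000, 1.2000, -1.0000).
‖u_2‖ = 3.4928, so e_2 = (0.5726, -0.6871, 0.3436, -0.2863).
e_1·v_3 = 0.0000·1 + 0.4472·0 + 0.8944·(-4) + 0.0000·(-1) = -3.5777; e_2·v_3 = 0.5726·1 + (-0.6871)·0 + 0.3436·(-4) + (-0.2863)·(-1) = -0.5153.
u_3 = v_3 + 3.5777·e_1 + 0.5153·e_2 = (1.2951, 1.2459, -0.6230, -1.1475).
‖u_3‖ = 2.2214, so e_3 = (0.5830, 0.5609, -0.2804, -0.5166).

e_3 = (0.5830, 0.5609, -0.2804, -0.5166)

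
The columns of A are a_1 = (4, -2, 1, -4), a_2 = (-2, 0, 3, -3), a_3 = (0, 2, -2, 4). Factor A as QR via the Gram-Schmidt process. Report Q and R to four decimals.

Q = [[0.6576, -0.6063, 0.4143], [-0.3288, 0.0832, 0.8265], [0.1644, 0.6182, 0.3696], [-0.6576, -0.4933, 0.0934]], R = [[6.0828, 1.1508, -3.6168], [0.0000, 4.5471, -3.0433], [0.0000, 0.0000, 1.2874]]

a_1 = (4, -2, 1, -4); ‖a_1‖ = 6.0828, so q_1 = (0.6576, -0.3288, 0.1644, -0.6576).
q_1·a_2 = 0.6576·(-2) + (-0.3288)·0 + 0.1644·3 + (-0.6576)·(-3) = 1.1508.
u_2 = a_2 − 1.1508·q_1 = (-2.7568, 0.3784, 2.8108, -2.2432).
‖u_2‖ = 4.5471, so q_2 = (-0.6063, 0.0832, 0.6182, -0.4933).
q_1·a_3 = 0.6576·0 + (-0.3288)·2 + 0.1644·(-2) + (-0.6576)·4 = -3.6168; q_2·a_3 = (-0.6063)·0 + 0.0832·2 + 0.6182·(-2) + (-0.4933)·4 = -3.0433.
u_3 = a_3 + 3.6168·q_1 + 3.0433·q_2 = (0.5333, 1.0641, 0.4758, 0.1203).
‖u_3‖ = 1.2874, so q_3 = (0.4143, 0.8265, 0.3696, 0.0934).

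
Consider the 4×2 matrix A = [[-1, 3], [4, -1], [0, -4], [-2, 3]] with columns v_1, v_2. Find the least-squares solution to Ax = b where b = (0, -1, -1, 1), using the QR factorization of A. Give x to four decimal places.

x = (-0.1873, 0.1590)

q_1 = v_1/‖v_1‖ = (-1, 4, 0, -2)/4.5826 = (-0.2182, 0.8729, 0.0000, -0.4364).
r_{12} = q_1·v_2 = -2.8368.
u_2 = v_2 + 2.8368·q_1 = (2.3810, 1.4762, -4.0000, 1.7619).
‖u_2‖ = 5.1916, so q_2 = (0.4586, 0.2843, -0.7705, 0.3394).
Qᵀb = (-1.3093, 0.8255).
Back-substitute: x_2 = 0.8255/5.1916 = 0.1590.
x_1 = (-1.3093 + 2.8368·0.1590)/4.5826 = -0.1873.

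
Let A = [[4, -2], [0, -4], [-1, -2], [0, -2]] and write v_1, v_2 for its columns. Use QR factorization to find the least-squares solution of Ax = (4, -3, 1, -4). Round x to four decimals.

x = (1.0909, 0.5909)

v_1 = (4, 0, -1, 0); ‖v_1‖ = 4.1231, so q_1 = (0.9701, 0.0000, -0.2425, 0.0000).
q_1·v_2 = 0.9701·(-2) + 0.0000·(-4) + (-0.2425)·(-2) + 0.0000·(-2) = -1.4552.
u_2 = v_2 + 1.4552·q_1 = (-0.5882, -4.0000, -2.3529, -2.0000).
‖u_2‖ = 5.0875, so q_2 = (-0.1156, -0.7862, -0.4625, -0.3931).
Qᵀb = (3.6380, 3.0062).
Back-substitute: x_2 = 3.0062/5.0875 = 0.5909.
x_1 = (3.6380 + 1.4552·0.5909)/4.1231 = 1.0909.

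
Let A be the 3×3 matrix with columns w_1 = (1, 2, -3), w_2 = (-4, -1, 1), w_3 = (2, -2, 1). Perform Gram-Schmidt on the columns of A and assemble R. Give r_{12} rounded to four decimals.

e_1 = w_1/‖w_1‖ = (1, 2, -3)/3.7417 = (0.2673, 0.5345, -0.8018).
r_{12} = e_1·w_2 = -2.4054.

r_{12} = -2.4054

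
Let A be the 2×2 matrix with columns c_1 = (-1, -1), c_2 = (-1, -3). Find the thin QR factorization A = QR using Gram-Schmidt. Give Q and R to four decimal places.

Q = [[-0.7071, 0.7071], [-0.7071, -0.7071]], R = [[1.4142, 2.8284], [0.0000, 1.4142]]

c_1 = (-1, -1); ‖c_1‖ = 1.4142, so e_1 = (-0.7071, -0.7071).
e_1·c_2 = (-0.7071)·(-1) + (-0.7071)·(-3) = 2.8284.
u_2 = c_2 − 2.8284·e_1 = (1.0000, -1.0000).
‖u_2‖ = 1.4142, so e_2 = (0.7071, -0.7071).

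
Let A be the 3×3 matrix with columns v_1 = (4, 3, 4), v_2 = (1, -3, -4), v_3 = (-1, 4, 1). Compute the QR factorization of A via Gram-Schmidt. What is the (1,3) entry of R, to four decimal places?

e_1 = v_1/‖v_1‖ = (4, 3, 4)/6.4031 = (0.6247, 0.4685, 0.6247).
r_{13} = e_1·v_3 = 1.8741.

r_{13} = 1.8741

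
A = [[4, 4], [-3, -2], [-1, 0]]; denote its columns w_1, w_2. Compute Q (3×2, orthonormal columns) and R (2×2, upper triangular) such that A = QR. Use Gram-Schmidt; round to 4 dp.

Q = [[0.7845, 0.5230], [-0.5883, 0.4576], [-0.1961, 0.7191]], R = [[5.0990, 4.3146], [0.0000, 1.1767]]

q_1 = w_1/‖w_1‖ = (4, -3, -1)/5.0990 = (0.7845, -0.5883, -0.1961).
r_{12} = q_1·w_2 = 4.3146.
u_2 = w_2 − 4.3146·q_1 = (0.6154, 0.5385, 0.8462).
‖u_2‖ = 1.1767, so q_2 = (0.5230, 0.4576, 0.7191).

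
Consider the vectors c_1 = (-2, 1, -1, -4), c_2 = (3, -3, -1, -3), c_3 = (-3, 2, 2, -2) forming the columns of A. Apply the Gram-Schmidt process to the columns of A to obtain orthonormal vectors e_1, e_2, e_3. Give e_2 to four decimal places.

e_2 = (0.6441, -0.6093, -0.1567, -0.4352)

e_1 = c_1/‖c_1‖ = (-2, 1, -1, -4)/4.6904 = (-0.4264, 0.2132, -0.2132, -0.8528).
r_{12} = e_1·c_2 = 0.8528.
u_2 = c_2 − 0.8528·e_1 = (3.3636, -3.1818, -0.8182, -2.2727).
‖u_2‖ = 5.2223, so e_2 = (0.6441, -0.6093, -0.1567, -0.4352).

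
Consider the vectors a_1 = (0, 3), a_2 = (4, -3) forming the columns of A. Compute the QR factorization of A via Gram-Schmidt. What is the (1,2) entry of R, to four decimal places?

r_{12} = -3.0000

a_1 = (0, 3); ‖a_1‖ = 3.0000, so e_1 = (0.0000, 1.0000).
r_{12} = e_1·a_2 = -3.0000.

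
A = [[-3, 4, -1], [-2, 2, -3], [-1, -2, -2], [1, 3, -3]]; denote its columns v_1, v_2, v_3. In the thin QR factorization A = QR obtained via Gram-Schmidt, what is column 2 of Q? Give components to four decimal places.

v_1 = (-3, -2, -1, 1); ‖v_1‖ = 3.8730, so q_1 = (-0.7746, -0.5164, -0.2582, 0.2582).
q_1·v_2 = (-0.7746)·4 + (-0.5164)·2 + (-0.2582)·(-2) + 0.2582·3 = -2.8402.
u_2 = v_2 + 2.8402·q_1 = (1.8000, 0.5333, -2.7333, 3.7333).
‖u_2‖ = 4.9933, so q_2 = (0.3605, 0.1068, -0.5474, 0.7477).

q_2 = (0.3605, 0.1068, -0.5474, 0.7477)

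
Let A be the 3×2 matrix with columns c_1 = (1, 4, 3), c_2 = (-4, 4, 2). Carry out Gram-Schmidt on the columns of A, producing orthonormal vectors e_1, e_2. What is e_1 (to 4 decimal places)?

e_1 = (0.1961, 0.7845, 0.5883)

c_1 = (1, 4, 3); ‖c_1‖ = 5.0990, so e_1 = (0.1961, 0.7845, 0.5883).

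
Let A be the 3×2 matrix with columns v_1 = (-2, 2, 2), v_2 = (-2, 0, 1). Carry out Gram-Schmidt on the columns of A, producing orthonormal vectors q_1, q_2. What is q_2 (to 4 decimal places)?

q_2 = (-0.7071, -0.7071, 0.0000)

v_1 = (-2, 2, 2); ‖v_1‖ = 3.4641, so q_1 = (-0.5774, 0.5774, 0.5774).
q_1·v_2 = (-0.5774)·(-2) + 0.5774·0 + 0.5774·1 = 1.7321.
u_2 = v_2 − 1.7321·q_1 = (-1.0000, -1.0000, 0.0000).
‖u_2‖ = 1.4142, so q_2 = (-0.7071, -0.7071, 0.0000).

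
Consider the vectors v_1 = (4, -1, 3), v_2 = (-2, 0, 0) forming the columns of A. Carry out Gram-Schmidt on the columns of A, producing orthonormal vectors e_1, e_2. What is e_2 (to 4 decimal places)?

e_2 = (-0.6202, -0.2481, 0.7442)

v_1 = (4, -1, 3); ‖v_1‖ = 5.0990, so e_1 = (0.7845, -0.1961, 0.5883).
e_1·v_2 = 0.7845·(-2) + (-0.1961)·0 + 0.5883·0 = -1.5689.
u_2 = v_2 + 1.5689·e_1 = (-0.7692, -0.3077, 0.9231).
‖u_2‖ = 1.2403, so e_2 = (-0.6202, -0.2481, 0.7442).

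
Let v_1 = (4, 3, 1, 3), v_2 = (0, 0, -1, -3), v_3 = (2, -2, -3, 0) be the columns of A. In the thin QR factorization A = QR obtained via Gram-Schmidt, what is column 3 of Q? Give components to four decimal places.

q_3 = (0.4208, -0.5611, -0.6763, 0.2254)

v_1 = (4, 3, 1, 3); ‖v_1‖ = 5.9161, so q_1 = (0.6761, 0.5071, 0.1690, 0.5071).
q_1·v_2 = 0.6761·0 + 0.5071·0 + 0.1690·(-1) + 0.5071·(-3) = -1.6903.
u_2 = v_2 + 1.6903·q_1 = (1.1429, 0.8571, -0.7143, -2.1429).
‖u_2‖ = 2.6726, so q_2 = (0.4276, 0.3207, -0.2673, -0.8018).
q_1·v_3 = 0.6761·2 + 0.5071·(-2) + 0.1690·(-3) + 0.5071·0 = -0.1690; q_2·v_3 = 0.4276·2 + 0.3207·(-2) + (-0.2673)·(-3) + (-0.8018)·0 = 1.0156.
u_3 = v_3 + 0.1690·q_1 − 1.0156·q_2 = (1.6800, -2.2400, -2.7000, 0.9000).
‖u_3‖ = 3.9925, so q_3 = (0.4208, -0.5611, -0.6763, 0.2254).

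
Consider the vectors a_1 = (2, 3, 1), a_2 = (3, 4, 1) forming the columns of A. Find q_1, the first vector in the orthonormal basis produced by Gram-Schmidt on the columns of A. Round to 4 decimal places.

q_1 = (0.5345, 0.8018, 0.2673)

a_1 = (2, 3, 1); ‖a_1‖ = 3.7417, so q_1 = (0.5345, 0.8018, 0.2673).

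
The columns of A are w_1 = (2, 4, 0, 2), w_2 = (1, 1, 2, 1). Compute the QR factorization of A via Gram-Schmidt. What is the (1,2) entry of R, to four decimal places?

r_{12} = 1.6330

w_1 = (2, 4, 0, 2); ‖w_1‖ = 4.8990, so e_1 = (0.4082, 0.8165, 0.0000, 0.4082).
r_{12} = e_1·w_2 = 1.6330.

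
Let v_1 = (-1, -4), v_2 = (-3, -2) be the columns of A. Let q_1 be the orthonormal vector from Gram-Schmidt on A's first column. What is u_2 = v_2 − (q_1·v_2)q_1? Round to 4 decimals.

u_2 = (-2.3529, 0.5882)

v_1 = (-1, -4); ‖v_1‖ = 4.1231, so q_1 = (-0.2425, -0.9701).
q_1·v_2 = (-0.2425)·(-3) + (-0.9701)·(-2) = 2.6679.
u_2 = v_2 − 2.6679·q_1 = (-2.3529, 0.5882).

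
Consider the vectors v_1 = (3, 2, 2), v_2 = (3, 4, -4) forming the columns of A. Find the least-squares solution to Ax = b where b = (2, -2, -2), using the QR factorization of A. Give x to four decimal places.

x = (-0.2208, 0.1948)

v_1 = (3, 2, 2); ‖v_1‖ = 4.1231, so e_1 = (0.7276, 0.4851, 0.4851).
e_1·v_2 = 0.7276·3 + 0.4851·4 + 0.4851·(-4) = 2.1828.
u_2 = v_2 − 2.1828·e_1 = (1.4118, 2.9412, -5.0588).
‖u_2‖ = 6.0196, so e_2 = (0.2345, 0.4886, -0.8404).
Qᵀb = (-0.4851, 1.1726).
Back-substitute: x_2 = 1.1726/6.0196 = 0.1948.
x_1 = (-0.4851 − 2.1828·0.1948)/4.1231 = -0.2208.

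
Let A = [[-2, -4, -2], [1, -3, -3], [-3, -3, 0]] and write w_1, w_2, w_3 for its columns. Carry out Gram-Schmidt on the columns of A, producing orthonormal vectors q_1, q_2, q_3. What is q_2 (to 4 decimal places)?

q_2 = (-0.4472, -0.8944, 0.0000)

w_1 = (-2, 1, -3); ‖w_1‖ = 3.7417, so q_1 = (-0.5345, 0.2673, -0.8018).
q_1·w_2 = (-0.5345)·(-4) + 0.2673·(-3) + (-0.8018)·(-3) = 3.7417.
u_2 = w_2 − 3.7417·q_1 = (-2.0000, -4.0000, 0.0000).
‖u_2‖ = 4.4721, so q_2 = (-0.4472, -0.8944, 0.0000).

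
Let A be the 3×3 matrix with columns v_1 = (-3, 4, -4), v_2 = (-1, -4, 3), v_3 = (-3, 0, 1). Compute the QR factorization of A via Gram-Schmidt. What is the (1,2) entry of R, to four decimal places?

q_1 = v_1/‖v_1‖ = (-3, 4, -4)/6.4031 = (-0.4685, 0.6247, -0.6247).
r_{12} = q_1·v_2 = -3.9043.

r_{12} = -3.9043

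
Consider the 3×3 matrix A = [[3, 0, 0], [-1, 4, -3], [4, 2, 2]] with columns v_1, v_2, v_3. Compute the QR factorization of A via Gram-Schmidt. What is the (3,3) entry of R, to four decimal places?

v_1 = (3, -1, 4); ‖v_1‖ = 5.0990, so q_1 = (0.5883, -0.1961, 0.7845).
q_1·v_2 = 0.5883·0 + (-0.1961)·4 + 0.7845·2 = 0.7845.
u_2 = v_2 − 0.7845·q_1 = (-0.4615, 4.1538, 1.3846).
‖u_2‖ = 4.4028, so q_2 = (-0.1048, 0.9435, 0.3145).
q_1·v_3 = 0.5883·0 + (-0.1961)·(-3) + 0.7845·2 = 2.1573; q_2·v_3 = (-0.1048)·0 + 0.9435·(-3) + 0.3145·2 = -2.2014.
u_3 = v_3 − 2.1573·q_1 + 2.2014·q_2 = (-1.5000, -0.5000, 1.0000).
r_{33} = ‖u_3‖ = 1.8708.

r_{33} = 1.8708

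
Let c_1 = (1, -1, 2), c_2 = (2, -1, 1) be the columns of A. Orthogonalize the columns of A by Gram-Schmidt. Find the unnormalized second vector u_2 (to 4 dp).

e_1 = c_1/‖c_1‖ = (1, -1, 2)/2.4495 = (0.4082, -0.4082, 0.8165).
r_{12} = e_1·c_2 = 2.0412.
u_2 = c_2 − 2.0412·e_1 = (1.1667, -0.1667, -0.6667).

u_2 = (1.1667, -0.1667, -0.6667)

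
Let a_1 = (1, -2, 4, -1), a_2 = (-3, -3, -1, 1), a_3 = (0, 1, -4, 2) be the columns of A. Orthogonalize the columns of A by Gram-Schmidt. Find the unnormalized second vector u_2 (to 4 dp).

a_1 = (1, -2, 4, -1); ‖a_1‖ = 4.6904, so e_1 = (0.2132, -0.4264, 0.8528, -0.2132).
e_1·a_2 = 0.2132·(-3) + (-0.4264)·(-3) + 0.8528·(-1) + (-0.2132)·1 = -0.4264.
u_2 = a_2 + 0.4264·e_1 = (-2.9091, -3.1818, -0.6364, 0.9091).

u_2 = (-2.9091, -3.1818, -0.6364, 0.9091)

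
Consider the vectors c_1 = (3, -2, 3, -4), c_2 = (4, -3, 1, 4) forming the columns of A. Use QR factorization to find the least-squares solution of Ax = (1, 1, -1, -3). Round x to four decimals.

x = (0.3055, -0.3221)

q_1 = c_1/‖c_1‖ = (3, -2, 3, -4)/6.1644 = (0.4867, -0.3244, 0.4867, -0.6489).
r_{12} = q_1·c_2 = 0.8111.
u_2 = c_2 − 0.8111·q_1 = (3.6053, -2.7368, 0.6053, 4.5263).
‖u_2‖ = 6.4298, so q_2 = (0.5607, -0.4257, 0.0941, 0.7040).
Qᵀb = (1.6222, -2.0710).
Back-substitute: x_2 = -2.0710/6.4298 = -0.3221.
x_1 = (1.6222 − 0.8111·(-0.3221))/6.1644 = 0.3055.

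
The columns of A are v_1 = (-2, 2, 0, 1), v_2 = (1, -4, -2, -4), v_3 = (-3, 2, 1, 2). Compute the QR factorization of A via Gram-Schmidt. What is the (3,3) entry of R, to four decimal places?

r_{33} = 1.2815

v_1 = (-2, 2, 0, 1); ‖v_1‖ = 3.0000, so e_1 = (-0.6667, 0.6667, 0.0000, 0.3333).
e_1·v_2 = (-0.6667)·1 + 0.6667·(-4) + 0.0000·(-2) + 0.3333·(-4) = -4.6667.
u_2 = v_2 + 4.6667·e_1 = (-2.1111, -0.8889, -2.0000, -2.4444).
‖u_2‖ = 3.9016, so e_2 = (-0.5411, -0.2278, -0.5126, -0.6265).
e_1·v_3 = (-0.6667)·(-3) + 0.6667·2 + 0.0000·1 + 0.3333·2 = 4.0000; e_2·v_3 = (-0.5411)·(-3) + (-0.2278)·2 + (-0.5126)·1 + (-0.6265)·2 = -0.5981.
u_3 = v_3 − 4.0000·e_1 + 0.5981·e_2 = (-0.6569, -0.8029, 0.6934, 0.2920).
r_{33} = ‖u_3‖ = 1.2815.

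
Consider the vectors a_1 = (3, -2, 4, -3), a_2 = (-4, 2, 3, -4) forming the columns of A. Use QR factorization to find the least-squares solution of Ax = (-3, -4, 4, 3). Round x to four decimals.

q_1 = a_1/‖a_1‖ = (3, -2, 4, -3)/6.1644 = (0.4867, -0.3244, 0.6489, -0.4867).
r_{12} = q_1·a_2 = 1.2978.
u_2 = a_2 − 1.2978·q_1 = (-4.6316, 2.4211, 2.1579, -3.3684).
‖u_2‖ = 6.5815, so q_2 = (-0.7037, 0.3679, 0.3279, -0.5118).
Qᵀb = (0.9733, 0.4158).
Back-substitute: x_2 = 0.4158/6.5815 = 0.0632.
x_1 = (0.9733 − 1.2978·0.0632)/6.1644 = 0.1446.

x = (0.1446, 0.0632)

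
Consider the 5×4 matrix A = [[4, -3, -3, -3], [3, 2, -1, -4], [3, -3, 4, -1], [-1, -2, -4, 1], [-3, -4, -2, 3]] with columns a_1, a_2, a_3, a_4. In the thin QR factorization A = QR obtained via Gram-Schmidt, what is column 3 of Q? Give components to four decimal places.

q_1 = a_1/‖a_1‖ = (4, 3, 3, -1, -3)/6.6332 = (0.6030, 0.4523, 0.4523, -0.1508, -0.4523).
r_{12} = q_1·a_2 = -0.1508.
u_2 = a_2 + 0.1508·q_1 = (-2.9091, 2.0682, -2.9318, -2.0227, -4.0682).
‖u_2‖ = 6.4790, so q_2 = (-0.4490, 0.3192, -0.4525, -0.3122, -0.6279).
r_{13} = q_1·a_3 = 1.0553; r_{23} = q_2·a_3 = 1.7224.
u_3 = a_3 − 1.0553·q_1 − 1.7224·q_2 = (-2.8630, -2.0271, 4.3021, -3.3032, -0.4413).
‖u_3‖ = 6.4746, so q_3 = (-0.4422, -0.3131, 0.6645, -0.5102, -0.0682).

q_3 = (-0.4422, -0.3131, 0.6645, -0.5102, -0.0682)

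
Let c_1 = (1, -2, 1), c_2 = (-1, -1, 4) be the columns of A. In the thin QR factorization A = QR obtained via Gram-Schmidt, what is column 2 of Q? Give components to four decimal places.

q_2 = (-0.4929, 0.1792, 0.8514)

q_1 = c_1/‖c_1‖ = (1, -2, 1)/2.4495 = (0.4082, -0.8165, 0.4082).
r_{12} = q_1·c_2 = 2.0412.
u_2 = c_2 − 2.0412·q_1 = (-1.8333, 0.6667, 3.1667).
‖u_2‖ = 3.7193, so q_2 = (-0.4929, 0.1792, 0.8514).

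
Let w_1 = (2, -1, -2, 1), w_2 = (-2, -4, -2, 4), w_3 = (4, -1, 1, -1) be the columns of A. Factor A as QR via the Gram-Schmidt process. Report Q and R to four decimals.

Q = [[0.6325, -0.6211, 0.4075], [-0.3162, -0.5521, -0.6072], [-0.6325, -0.0690, 0.6791], [0.3162, 0.5521, -0.0639]], R = [[3.1623, 2.5298, 1.8974], [0.0000, 5.7966, -2.5532], [0.0000, 0.0000, 2.9801]]

w_1 = (2, -1, -2, 1); ‖w_1‖ = 3.1623, so q_1 = (0.6325, -0.3162, -0.6325, 0.3162).
q_1·w_2 = 0.6325·(-2) + (-0.3162)·(-4) + (-0.6325)·(-2) + 0.3162·4 = 2.5298.
u_2 = w_2 − 2.5298·q_1 = (-3.6000, -3.2000, -0.4000, 3.2000).
‖u_2‖ = 5.7966, so q_2 = (-0.6211, -0.5521, -0.0690, 0.5521).
q_1·w_3 = 0.6325·4 + (-0.3162)·(-1) + (-0.6325)·1 + 0.3162·(-1) = 1.8974; q_2·w_3 = (-0.6211)·4 + (-0.5521)·(-1) + (-0.0690)·1 + 0.5521·(-1) = -2.5532.
u_3 = w_3 − 1.8974·q_1 + 2.5532·q_2 = (1.2143, -1.8095, 2.0238, -0.1905).
‖u_3‖ = 2.9801, so q_3 = (0.4075, -0.6072, 0.6791, -0.0639).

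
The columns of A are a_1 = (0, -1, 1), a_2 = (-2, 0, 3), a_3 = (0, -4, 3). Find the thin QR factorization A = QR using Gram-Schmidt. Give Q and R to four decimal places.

Q = [[0.0000, -0.6860, -0.7276], [-0.7071, 0.5145, -0.4851], [0.7071, 0.5145, -0.4851]], R = [[1.4142, 2.1213, 4.9497], [0.0000, 2.9155, -0.5145], [0.0000, 0.0000, 0.4851]]

a_1 = (0, -1, 1); ‖a_1‖ = 1.4142, so q_1 = (0.0000, -0.7071, 0.7071).
q_1·a_2 = 0.0000·(-2) + (-0.7071)·0 + 0.7071·3 = 2.1213.
u_2 = a_2 − 2.1213·q_1 = (-2.0000, 1.5000, 1.5000).
‖u_2‖ = 2.9155, so q_2 = (-0.6860, 0.5145, 0.5145).
q_1·a_3 = 0.0000·0 + (-0.7071)·(-4) + 0.7071·3 = 4.9497; q_2·a_3 = (-0.6860)·0 + 0.5145·(-4) + 0.5145·3 = -0.5145.
u_3 = a_3 − 4.9497·q_1 + 0.5145·q_2 = (-0.3529, -0.2353, -0.2353).
‖u_3‖ = 0.4851, so q_3 = (-0.7276, -0.4851, -0.4851).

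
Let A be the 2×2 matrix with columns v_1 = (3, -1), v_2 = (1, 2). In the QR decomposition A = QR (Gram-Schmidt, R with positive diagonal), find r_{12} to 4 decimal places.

v_1 = (3, -1); ‖v_1‖ = 3.1623, so e_1 = (0.9487, -0.3162).
r_{12} = e_1·v_2 = 0.3162.

r_{12} = 0.3162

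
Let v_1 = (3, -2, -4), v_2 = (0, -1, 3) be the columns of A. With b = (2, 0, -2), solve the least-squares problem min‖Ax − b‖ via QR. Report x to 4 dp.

x = (0.4211, -0.1789)

v_1 = (3, -2, -4); ‖v_1‖ = 5.3852, so e_1 = (0.5571, -0.3714, -0.7428).
e_1·v_2 = 0.5571·0 + (-0.3714)·(-1) + (-0.7428)·3 = -1.8570.
u_2 = v_2 + 1.8570·e_1 = (1.0345, -1.6897, 1.6207).
‖u_2‖ = 2.5596, so e_2 = (0.4042, -0.6601, 0.6332).
Qᵀb = (2.5997, -0.4580).
Back-substitute: x_2 = -0.4580/2.5596 = -0.1789.
x_1 = (2.5997 + 1.8570·(-0.1789))/5.3852 = 0.4211.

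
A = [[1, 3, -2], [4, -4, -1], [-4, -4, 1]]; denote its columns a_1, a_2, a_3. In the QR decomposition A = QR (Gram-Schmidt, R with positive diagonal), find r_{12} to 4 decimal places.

a_1 = (1, 4, -4); ‖a_1‖ = 5.7446, so q_1 = (0.1741, 0.6963, -0.6963).
r_{12} = q_1·a_2 = 0.5222.

r_{12} = 0.5222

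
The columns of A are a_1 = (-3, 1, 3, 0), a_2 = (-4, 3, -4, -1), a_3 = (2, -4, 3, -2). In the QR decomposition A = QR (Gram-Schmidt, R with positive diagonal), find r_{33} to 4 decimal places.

r_{33} = 3.3914

a_1 = (-3, 1, 3, 0); ‖a_1‖ = 4.3589, so e_1 = (-0.6882, 0.2294, 0.6882, 0.0000).
e_1·a_2 = (-0.6882)·(-4) + 0.2294·3 + 0.6882·(-4) + 0.0000·(-1) = 0.6882.
u_2 = a_2 − 0.6882·e_1 = (-3.5263, 2.8421, -4.4737, -1.0000).
‖u_2‖ = 6.4441, so e_2 = (-0.5472, 0.4410, -0.6942, -0.1552).
e_1·a_3 = (-0.6882)·2 + 0.2294·(-4) + 0.6882·3 + 0.0000·(-2) = -0.2294; e_2·a_3 = (-0.5472)·2 + 0.4410·(-4) + (-0.6942)·3 + (-0.1552)·(-2) = -4.6309.
u_3 = a_3 + 0.2294·e_1 + 4.6309·e_2 = (-0.6920, -1.9049, -0.0570, -2.7186).
r_{33} = ‖u_3‖ = 3.3914.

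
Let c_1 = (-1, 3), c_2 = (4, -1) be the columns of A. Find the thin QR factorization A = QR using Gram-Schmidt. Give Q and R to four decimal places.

Q = [[-0.3162, 0.9487], [0.9487, 0.3162]], R = [[3.1623, -2.2136], [0.0000, 3.4785]]

q_1 = c_1/‖c_1‖ = (-1, 3)/3.1623 = (-0.3162, 0.9487).
r_{12} = q_1·c_2 = -2.2136.
u_2 = c_2 + 2.2136·q_1 = (3.3000, 1.1000).
‖u_2‖ = 3.4785, so q_2 = (0.9487, 0.3162).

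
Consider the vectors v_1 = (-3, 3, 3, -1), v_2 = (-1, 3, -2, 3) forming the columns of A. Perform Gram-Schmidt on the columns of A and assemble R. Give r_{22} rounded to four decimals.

v_1 = (-3, 3, 3, -1); ‖v_1‖ = 5.2915, so q_1 = (-0.5669, 0.5669, 0.5669, -0.1890).
q_1·v_2 = (-0.5669)·(-1) + 0.5669·3 + 0.5669·(-2) + (-0.1890)·3 = 0.5669.
u_2 = v_2 − 0.5669·q_1 = (-0.6786, 2.6786, -2.3214, 3.1071).
r_{22} = ‖u_2‖ = 4.7622.

r_{22} = 4.7622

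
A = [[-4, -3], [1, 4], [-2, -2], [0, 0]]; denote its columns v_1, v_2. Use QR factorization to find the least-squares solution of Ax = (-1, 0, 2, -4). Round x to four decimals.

x = (0.0957, -0.1005)

v_1 = (-4, 1, -2, 0); ‖v_1‖ = 4.5826, so e_1 = (-0.8729, 0.2182, -0.4364, 0.0000).
e_1·v_2 = (-0.8729)·(-3) + 0.2182·4 + (-0.4364)·(-2) + 0.0000·0 = 4.3644.
u_2 = v_2 − 4.3644·e_1 = (0.8095, 3.0476, -0.0952, 0.0000).
‖u_2‖ = 3.1547, so e_2 = (0.2566, 0.9660, -0.0302, 0.0000).
Qᵀb = (0.0000, -0.3170).
Back-substitute: x_2 = -0.3170/3.1547 = -0.1005.
x_1 = (0.0000 − 4.3644·(-0.1005))/4.5826 = 0.0957.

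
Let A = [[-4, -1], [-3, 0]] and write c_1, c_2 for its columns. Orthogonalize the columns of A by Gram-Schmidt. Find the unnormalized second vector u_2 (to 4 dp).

c_1 = (-4, -3); ‖c_1‖ = 5.0000, so q_1 = (-0.8000, -0.6000).
q_1·c_2 = (-0.8000)·(-1) + (-0.6000)·0 = 0.8000.
u_2 = c_2 − 0.8000·q_1 = (-0.3600, 0.4800).

u_2 = (-0.3600, 0.4800)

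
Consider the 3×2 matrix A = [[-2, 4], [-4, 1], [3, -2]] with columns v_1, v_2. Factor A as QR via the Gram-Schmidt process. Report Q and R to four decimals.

q_1 = v_1/‖v_1‖ = (-2, -4, 3)/5.3852 = (-0.3714, -0.7428, 0.5571).
r_{12} = q_1·v_2 = -3.3425.
u_2 = v_2 + 3.3425·q_1 = (2.7586, -1.4828, -0.1379).
‖u_2‖ = 3.1349, so q_2 = (0.8800, -0.4730, -0.0440).

Q = [[-0.3714, 0.8800], [-0.7428, -0.4730], [0.5571, -0.0440]], R = [[5.3852, -3.3425], [0.0000, 3.1349]]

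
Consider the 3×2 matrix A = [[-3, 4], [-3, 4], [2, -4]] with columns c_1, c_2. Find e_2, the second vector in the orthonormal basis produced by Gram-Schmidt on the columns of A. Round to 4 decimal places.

c_1 = (-3, -3, 2); ‖c_1‖ = 4.6904, so e_1 = (-0.6396, -0.6396, 0.4264).
e_1·c_2 = (-0.6396)·4 + (-0.6396)·4 + 0.4264·(-4) = -6.8224.
u_2 = c_2 + 6.8224·e_1 = (-0.3636, -0.3636, -1.0909).
‖u_2‖ = 1.2060, so e_2 = (-0.3015, -0.3015, -0.9045).

e_2 = (-0.3015, -0.3015, -0.9045)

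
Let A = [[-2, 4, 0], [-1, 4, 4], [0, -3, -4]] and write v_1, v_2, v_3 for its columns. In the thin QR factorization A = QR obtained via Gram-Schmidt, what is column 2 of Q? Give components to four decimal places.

q_2 = (-0.2290, 0.4581, -0.8589)

v_1 = (-2, -1, 0); ‖v_1‖ = 2.2361, so q_1 = (-0.8944, -0.4472, 0.0000).
q_1·v_2 = (-0.8944)·4 + (-0.4472)·4 + 0.0000·(-3) = -5.3666.
u_2 = v_2 + 5.3666·q_1 = (-0.8000, 1.6000, -3.0000).
‖u_2‖ = 3.4928, so q_2 = (-0.2290, 0.4581, -0.8589).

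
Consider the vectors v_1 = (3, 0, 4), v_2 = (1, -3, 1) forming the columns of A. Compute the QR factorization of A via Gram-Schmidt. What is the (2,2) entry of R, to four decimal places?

r_{22} = 3.0067

v_1 = (3, 0, 4); ‖v_1‖ = 5.0000, so q_1 = (0.6000, 0.0000, 0.8000).
q_1·v_2 = 0.6000·1 + 0.0000·(-3) + 0.8000·1 = 1.4000.
u_2 = v_2 − 1.4000·q_1 = (0.1600, -3.0000, -0.1200).
r_{22} = ‖u_2‖ = 3.0067.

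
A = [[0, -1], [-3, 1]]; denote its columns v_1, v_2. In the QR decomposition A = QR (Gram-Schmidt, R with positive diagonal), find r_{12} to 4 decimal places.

r_{12} = -1.0000

v_1 = (0, -3); ‖v_1‖ = 3.0000, so q_1 = (0.0000, -1.0000).
r_{12} = q_1·v_2 = -1.0000.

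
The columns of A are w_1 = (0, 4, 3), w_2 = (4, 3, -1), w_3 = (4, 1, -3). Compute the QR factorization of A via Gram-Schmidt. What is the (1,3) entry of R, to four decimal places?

r_{13} = -1.0000

w_1 = (0, 4, 3); ‖w_1‖ = 5.0000, so q_1 = (0.0000, 0.8000, 0.6000).
r_{13} = q_1·w_3 = -1.0000.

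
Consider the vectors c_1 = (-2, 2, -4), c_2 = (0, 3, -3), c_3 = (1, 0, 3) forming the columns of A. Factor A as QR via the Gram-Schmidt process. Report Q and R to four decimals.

c_1 = (-2, 2, -4); ‖c_1‖ = 4.8990, so e_1 = (-0.4082, 0.4082, -0.8165).
e_1·c_2 = (-0.4082)·0 + 0.4082·3 + (-0.8165)·(-3) = 3.6742.
u_2 = c_2 − 3.6742·e_1 = (1.5000, 1.5000, 0.0000).
‖u_2‖ = 2.1213, so e_2 = (0.7071, 0.7071, 0.0000).
e_1·c_3 = (-0.4082)·1 + 0.4082·0 + (-0.8165)·3 = -2.8577; e_2·c_3 = 0.7071·1 + 0.7071·0 + 0.0000·3 = 0.7071.
u_3 = c_3 + 2.8577·e_1 − 0.7071·e_2 = (-0.6667, 0.6667, 0.6667).
‖u_3‖ = 1.1547, so e_3 = (-0.5774, 0.5774, 0.5774).

Q = [[-0.4082, 0.7071, -0.5774], [0.4082, 0.7071, 0.5774], [-0.8165, 0.0000, 0.5774]], R = [[4.8990, 3.6742, -2.8577], [0.0000, 2.1213, 0.7071], [0.0000, 0.0000, 1.1547]]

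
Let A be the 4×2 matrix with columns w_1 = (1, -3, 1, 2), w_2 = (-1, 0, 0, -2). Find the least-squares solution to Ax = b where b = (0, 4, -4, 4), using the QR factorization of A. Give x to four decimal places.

x = (-1.6000, -3.2000)

w_1 = (1, -3, 1, 2); ‖w_1‖ = 3.8730, so e_1 = (0.2582, -0.7746, 0.2582, 0.5164).
e_1·w_2 = 0.2582·(-1) + (-0.7746)·0 + 0.2582·0 + 0.5164·(-2) = -1.2910.
u_2 = w_2 + 1.2910·e_1 = (-0.6667, -1.0000, 0.3333, -1.3333).
‖u_2‖ = 1.8257, so e_2 = (-0.3651, -0.5477, 0.1826, -0.7303).
Qᵀb = (-2.0656, -5.8424).
Back-substitute: x_2 = -5.8424/1.8257 = -3.2000.
x_1 = (-2.0656 + 1.2910·(-3.2000))/3.8730 = -1.6000.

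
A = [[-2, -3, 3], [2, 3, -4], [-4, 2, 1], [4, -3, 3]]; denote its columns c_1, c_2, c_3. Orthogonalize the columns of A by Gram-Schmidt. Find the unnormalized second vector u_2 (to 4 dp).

u_2 = (-3.4000, 3.4000, 1.2000, -2.2000)

e_1 = c_1/‖c_1‖ = (-2, 2, -4, 4)/6.3246 = (-0.3162, 0.3162, -0.6325, 0.6325).
r_{12} = e_1·c_2 = -1.2649.
u_2 = c_2 + 1.2649·e_1 = (-3.4000, 3.4000, 1.2000, -2.2000).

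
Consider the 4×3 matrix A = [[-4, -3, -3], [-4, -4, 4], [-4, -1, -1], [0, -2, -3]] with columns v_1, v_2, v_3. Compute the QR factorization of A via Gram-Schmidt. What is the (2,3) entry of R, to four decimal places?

r_{23} = 0.0000

v_1 = (-4, -4, -4, 0); ‖v_1‖ = 6.9282, so q_1 = (-0.5774, -0.5774, -0.5774, 0.0000).
q_1·v_2 = (-0.5774)·(-3) + (-0.5774)·(-4) + (-0.5774)·(-1) + 0.0000·(-2) = 4.6188.
u_2 = v_2 − 4.6188·q_1 = (-0.3333, -1.3333, 1.6667, -2.0000).
‖u_2‖ = 2.9439, so q_2 = (-0.1132, -0.4529, 0.5661, -0.6794).
r_{23} = q_2·v_3 = 0.0000.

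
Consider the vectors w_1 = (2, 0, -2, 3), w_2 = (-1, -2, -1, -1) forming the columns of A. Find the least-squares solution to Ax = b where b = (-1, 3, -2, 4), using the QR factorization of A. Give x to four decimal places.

e_1 = w_1/‖w_1‖ = (2, 0, -2, 3)/4.1231 = (0.4851, 0.0000, -0.4851, 0.7276).
r_{12} = e_1·w_2 = -0.7276.
u_2 = w_2 + 0.7276·e_1 = (-0.6471, -2.0000, -1.3529, -0.4706).
‖u_2‖ = 2.5437, so e_2 = (-0.2544, -0.7862, -0.5319, -0.1850).
Qᵀb = (3.3955, -1.7806).
Back-substitute: x_2 = -1.7806/2.5437 = -0.7000.
x_1 = (3.3955 + 0.7276·(-0.7000))/4.1231 = 0.7000.

x = (0.7000, -0.7000)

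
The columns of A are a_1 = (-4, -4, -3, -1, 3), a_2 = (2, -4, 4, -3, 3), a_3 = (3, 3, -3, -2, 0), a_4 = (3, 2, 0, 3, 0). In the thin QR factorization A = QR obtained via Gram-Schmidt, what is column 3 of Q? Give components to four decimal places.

a_1 = (-4, -4, -3, -1, 3); ‖a_1‖ = 7.1414, so q_1 = (-0.5601, -0.5601, -0.4201, -0.1400, 0.4201).
q_1·a_2 = (-0.5601)·2 + (-0.5601)·(-4) + (-0.4201)·4 + (-0.1400)·(-3) + 0.4201·3 = 1.1202.
u_2 = a_2 − 1.1202·q_1 = (2.6275, -3.3725, 4.4706, -2.8431, 2.5294).
‖u_2‖ = 7.2626, so q_2 = (0.3618, -0.4644, 0.6156, -0.3915, 0.3483).
q_1·a_3 = (-0.5601)·3 + (-0.5601)·3 + (-0.4201)·(-3) + (-0.1400)·(-2) + 0.4201·0 = -1.8204; q_2·a_3 = 0.3618·3 + (-0.4644)·3 + 0.6156·(-3) + (-0.3915)·(-2) + 0.3483·0 = -1.3715.
u_3 = a_3 + 1.8204·q_1 + 1.3715·q_2 = (2.4766, 1.3435, -2.9204, -2.7918, 1.2424).
‖u_3‖ = 5.0799, so q_3 = (0.4875, 0.2645, -0.5749, -0.5496, 0.2446).

q_3 = (0.4875, 0.2645, -0.5749, -0.5496, 0.2446)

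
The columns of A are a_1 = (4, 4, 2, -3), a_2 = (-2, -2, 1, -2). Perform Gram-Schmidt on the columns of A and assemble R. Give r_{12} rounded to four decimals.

a_1 = (4, 4, 2, -3); ‖a_1‖ = 6.7082, so q_1 = (0.5963, 0.5963, 0.2981, -0.4472).
r_{12} = q_1·a_2 = -1.1926.

r_{12} = -1.1926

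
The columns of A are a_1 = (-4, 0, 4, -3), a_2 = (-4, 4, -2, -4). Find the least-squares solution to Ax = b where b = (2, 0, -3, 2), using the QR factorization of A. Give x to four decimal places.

x = (-0.6651, 0.0635)

e_1 = a_1/‖a_1‖ = (-4, 0, 4, -3)/6.4031 = (-0.6247, 0.0000, 0.6247, -0.4685).
r_{12} = e_1·a_2 = 3.1235.
u_2 = a_2 − 3.1235·e_1 = (-2.0488, 4.0000, -3.9512, -2.5366).
‖u_2‖ = 6.4995, so e_2 = (-0.3152, 0.6154, -0.6079, -0.3903).
Qᵀb = (-4.0605, 0.4128).
Back-substitute: x_2 = 0.4128/6.4995 = 0.0635.
x_1 = (-4.0605 − 3.1235·0.0635)/6.4031 = -0.6651.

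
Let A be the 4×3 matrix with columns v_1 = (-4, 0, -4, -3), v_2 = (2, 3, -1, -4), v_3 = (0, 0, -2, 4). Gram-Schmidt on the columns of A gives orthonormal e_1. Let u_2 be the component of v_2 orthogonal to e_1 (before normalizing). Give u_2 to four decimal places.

u_2 = (2.7805, 3.0000, -0.2195, -3.4146)

v_1 = (-4, 0, -4, -3); ‖v_1‖ = 6.4031, so e_1 = (-0.6247, 0.0000, -0.6247, -0.4685).
e_1·v_2 = (-0.6247)·2 + 0.0000·3 + (-0.6247)·(-1) + (-0.4685)·(-4) = 1.2494.
u_2 = v_2 − 1.2494·e_1 = (2.7805, 3.0000, -0.2195, -3.4146).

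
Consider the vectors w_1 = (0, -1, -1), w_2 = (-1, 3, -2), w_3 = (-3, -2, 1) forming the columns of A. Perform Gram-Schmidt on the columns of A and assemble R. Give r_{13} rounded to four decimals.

r_{13} = 0.7071

w_1 = (0, -1, -1); ‖w_1‖ = 1.4142, so e_1 = (0.0000, -0.7071, -0.7071).
r_{13} = e_1·w_3 = 0.7071.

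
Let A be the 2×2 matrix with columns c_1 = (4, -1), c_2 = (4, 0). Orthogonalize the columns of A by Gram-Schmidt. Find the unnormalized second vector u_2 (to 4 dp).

e_1 = c_1/‖c_1‖ = (4, -1)/4.1231 = (0.9701, -0.2425).
r_{12} = e_1·c_2 = 3.8806.
u_2 = c_2 − 3.8806·e_1 = (0.2353, 0.9412).

u_2 = (0.2353, 0.9412)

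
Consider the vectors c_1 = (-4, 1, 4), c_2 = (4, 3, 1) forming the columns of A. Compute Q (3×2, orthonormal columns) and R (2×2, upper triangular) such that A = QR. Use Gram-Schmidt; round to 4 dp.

q_1 = c_1/‖c_1‖ = (-4, 1, 4)/5.7446 = (-0.6963, 0.1741, 0.6963).
r_{12} = q_1·c_2 = -1.5667.
u_2 = c_2 + 1.5667·q_1 = (2.9091, 3.2727, 2.0909).
‖u_2‖ = 4.8524, so q_2 = (0.5995, 0.6745, 0.4309).

Q = [[-0.6963, 0.5995], [0.1741, 0.6745], [0.6963, 0.4309]], R = [[5.7446, -1.5667], [0.0000, 4.8524]]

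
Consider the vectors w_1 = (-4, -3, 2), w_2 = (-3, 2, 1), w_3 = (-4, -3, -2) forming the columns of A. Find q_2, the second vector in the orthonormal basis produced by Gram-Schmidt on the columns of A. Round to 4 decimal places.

q_2 = (-0.5523, 0.8234, 0.1305)

q_1 = w_1/‖w_1‖ = (-4, -3, 2)/5.3852 = (-0.7428, -0.5571, 0.3714).
r_{12} = q_1·w_2 = 1.4856.
u_2 = w_2 − 1.4856·q_1 = (-1.8966, 2.8276, 0.4483).
‖u_2‖ = 3.4341, so q_2 = (-0.5523, 0.8234, 0.1305).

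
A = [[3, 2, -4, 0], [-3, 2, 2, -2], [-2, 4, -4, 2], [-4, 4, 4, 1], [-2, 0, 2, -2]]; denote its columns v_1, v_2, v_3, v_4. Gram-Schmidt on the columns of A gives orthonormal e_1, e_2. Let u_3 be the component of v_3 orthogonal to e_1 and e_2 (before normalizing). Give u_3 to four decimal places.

e_1 = v_1/‖v_1‖ = (3, -3, -2, -4, -2)/6.4807 = (0.4629, -0.4629, -0.3086, -0.6172, -0.3086).
r_{12} = e_1·v_2 = -3.7033.
u_2 = v_2 + 3.7033·e_1 = (3.7143, 0.2857, 2.8571, 1.7143, -1.1429).
‖u_2‖ = 5.1270, so e_2 = (0.7245, 0.0557, 0.5573, 0.3344, -0.2229).
r_{13} = e_1·v_3 = -4.6291; r_{23} = e_2·v_3 = -4.1239.
u_3 = v_3 + 4.6291·e_1 + 4.1239·e_2 = (1.1304, 0.0870, -3.1304, 2.5217, -0.3478).

u_3 = (1.1304, 0.0870, -3.1304, 2.5217, -0.3478)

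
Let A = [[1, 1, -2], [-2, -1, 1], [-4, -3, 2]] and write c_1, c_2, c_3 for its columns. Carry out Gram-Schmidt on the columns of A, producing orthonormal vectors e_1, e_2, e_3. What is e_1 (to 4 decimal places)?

e_1 = (0.2182, -0.4364, -0.8729)

e_1 = c_1/‖c_1‖ = (1, -2, -4)/4.5826 = (0.2182, -0.4364, -0.8729).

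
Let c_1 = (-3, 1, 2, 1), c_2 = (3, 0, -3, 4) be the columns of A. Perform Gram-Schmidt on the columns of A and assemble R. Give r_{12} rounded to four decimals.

r_{12} = -2.8402

e_1 = c_1/‖c_1‖ = (-3, 1, 2, 1)/3.8730 = (-0.7746, 0.2582, 0.5164, 0.2582).
r_{12} = e_1·c_2 = -2.8402.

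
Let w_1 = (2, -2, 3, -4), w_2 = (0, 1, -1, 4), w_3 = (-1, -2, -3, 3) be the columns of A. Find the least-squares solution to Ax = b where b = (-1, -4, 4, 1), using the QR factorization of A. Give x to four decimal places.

q_1 = w_1/‖w_1‖ = (2, -2, 3, -4)/5.7446 = (0.3482, -0.3482, 0.5222, -0.6963).
r_{12} = q_1·w_2 = -3.6556.
u_2 = w_2 + 3.6556·q_1 = (1.2727, -0.2727, 0.9091, 1.4545).
‖u_2‖ = 2.1532, so q_2 = (0.5911, -0.1267, 0.4222, 0.6755).
r_{13} = q_1·w_3 = -3.3075; r_{23} = q_2·w_3 = 0.4222.
u_3 = w_3 + 3.3075·q_1 − 0.4222·q_2 = (-0.0980, -3.0980, -1.4510, 0.4118).
‖u_3‖ = 3.4471, so q_3 = (-0.0284, -0.8987, -0.4209, 0.1195).
Qᵀb = (2.4371, 2.2799, 2.0591).
Back-substitute: x_3 = 2.0591/3.4471 = 0.5974.
x_2 = (2.2799 − 0.4222·0.5974)/2.1532 = 0.9417.
x_1 = (2.4371 + 3.6556·0.9417 + 3.3075·0.5974)/5.7446 = 1.3674.

x = (1.3674, 0.9417, 0.5974)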